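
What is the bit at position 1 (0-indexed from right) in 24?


0b11000, position 1 = 0

0


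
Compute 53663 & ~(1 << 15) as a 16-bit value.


53663 & ~(1 << 15) = 20895

20895


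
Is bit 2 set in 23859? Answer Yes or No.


0b101110100110011, bit 2 = 0. No

No


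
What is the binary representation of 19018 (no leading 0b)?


19018 = 100101001001010 in binary

100101001001010


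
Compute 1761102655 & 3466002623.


0b1101000111110000100101100111111 & 0b11001110100101110000000010111111 = 0b1001000100100000000000000111111 = 1217396799

1217396799


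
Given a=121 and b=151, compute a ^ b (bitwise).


121 ^ 151 = 238

238


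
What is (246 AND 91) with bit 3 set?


Step 1: 246 & 91 = 82
Step 2: 82 | (1 << 3) = 82 | 8 = 90

90


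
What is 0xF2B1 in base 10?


F2B1 hex = 62129 decimal

62129


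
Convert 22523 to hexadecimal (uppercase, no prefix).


22523 = 57FB hex

57FB


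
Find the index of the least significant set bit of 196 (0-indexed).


0b11000100. Lowest set bit at position 2

2


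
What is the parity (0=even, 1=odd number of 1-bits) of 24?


0b11000 has 2 ones => parity 0

0


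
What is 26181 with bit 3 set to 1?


26181 | (1 << 3) = 26181 | 8 = 26189

26189


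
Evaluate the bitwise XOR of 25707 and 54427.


0b110010001101011 ^ 0b1101010010011011 = 0b1011000011110000 = 45296

45296


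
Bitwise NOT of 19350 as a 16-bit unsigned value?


~0b100101110010110 = 0b1011010001101001 = 46185 (16-bit unsigned)

46185


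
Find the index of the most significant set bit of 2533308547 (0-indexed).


0b10010110111111110011100010000011. Highest set bit at position 31

31


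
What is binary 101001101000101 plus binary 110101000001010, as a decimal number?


101001101000101 + 110101000001010 = 1011110101001111 = 48463

48463


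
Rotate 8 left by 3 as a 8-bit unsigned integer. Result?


Rotate 0b1000 left by 3 (8-bit) = 0b1000000 = 64

64


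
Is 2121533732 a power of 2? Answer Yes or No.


0b1111110011101000000100100100100. Multiple bits set => No

No


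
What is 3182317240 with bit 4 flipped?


3182317240 ^ (1 << 4) = 3182317240 ^ 16 = 3182317224

3182317224


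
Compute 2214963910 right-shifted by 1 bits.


0b10000100000001011010101011000110 >> 1 = 0b1000010000000101101010101100011 = 1107481955

1107481955


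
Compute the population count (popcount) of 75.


0b1001011 has 4 set bits

4


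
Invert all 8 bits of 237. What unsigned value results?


237 ^ 255 = 18

18


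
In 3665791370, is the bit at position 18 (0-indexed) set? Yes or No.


0b11011010011111111000100110001010, bit 18 = 1. Yes

Yes


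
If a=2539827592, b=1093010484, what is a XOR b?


2539827592 ^ 1093010484 = 3594827196

3594827196


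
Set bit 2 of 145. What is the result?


145 | (1 << 2) = 145 | 4 = 149

149


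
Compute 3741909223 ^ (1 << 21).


3741909223 ^ (1 << 21) = 3741909223 ^ 2097152 = 3744006375

3744006375


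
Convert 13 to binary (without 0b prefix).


13 = 1101 in binary

1101


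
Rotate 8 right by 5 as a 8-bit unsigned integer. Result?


Rotate 0b1000 right by 5 (8-bit) = 0b1000000 = 64

64


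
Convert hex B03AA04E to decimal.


B03AA04E hex = 2956632142 decimal

2956632142


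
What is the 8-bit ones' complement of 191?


191 ^ 255 = 64

64


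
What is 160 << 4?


0b10100000 << 4 = 0b101000000000 = 2560

2560


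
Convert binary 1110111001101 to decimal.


1110111001101 in decimal = 7629

7629


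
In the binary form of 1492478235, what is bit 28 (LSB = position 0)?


0b1011000111101010110100100011011, position 28 = 1

1


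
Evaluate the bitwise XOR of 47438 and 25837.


0b1011100101001110 ^ 0b110010011101101 = 0b1101110110100011 = 56739

56739


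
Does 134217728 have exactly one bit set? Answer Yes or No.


0b1000000000000000000000000000. Only one bit set => Yes

Yes


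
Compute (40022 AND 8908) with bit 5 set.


Step 1: 40022 & 8908 = 68
Step 2: 68 | (1 << 5) = 68 | 32 = 100

100


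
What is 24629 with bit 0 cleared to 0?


24629 & ~(1 << 0) = 24628

24628


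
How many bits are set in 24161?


0b101111001100001 has 8 set bits

8


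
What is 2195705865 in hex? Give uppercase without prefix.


2195705865 = 82DFD009 hex

82DFD009


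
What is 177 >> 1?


0b10110001 >> 1 = 0b1011000 = 88

88


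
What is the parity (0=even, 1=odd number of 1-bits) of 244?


0b11110100 has 5 ones => parity 1

1


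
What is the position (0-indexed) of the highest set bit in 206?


0b11001110. Highest set bit at position 7

7


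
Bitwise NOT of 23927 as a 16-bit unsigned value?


~0b101110101110111 = 0b1010001010001000 = 41608 (16-bit unsigned)

41608


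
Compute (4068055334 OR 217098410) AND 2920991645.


Step 1: 4068055334 | 217098410 = 4277778862
Step 2: 4277778862 & 2920991645 = 2920843660

2920843660


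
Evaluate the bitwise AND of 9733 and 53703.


0b10011000000101 & 0b1101000111000111 = 0b101 = 5

5


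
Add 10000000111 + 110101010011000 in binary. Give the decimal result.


10000000111 + 110101010011000 = 110111010011111 = 28319

28319


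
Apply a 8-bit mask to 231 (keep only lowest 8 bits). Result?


231 & 255 = 231

231


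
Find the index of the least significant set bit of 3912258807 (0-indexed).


0b11101001001100000101010011110111. Lowest set bit at position 0

0


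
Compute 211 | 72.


0b11010011 | 0b1001000 = 0b11011011 = 219

219


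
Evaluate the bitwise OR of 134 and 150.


0b10000110 | 0b10010110 = 0b10010110 = 150

150


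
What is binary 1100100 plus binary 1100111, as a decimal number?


1100100 + 1100111 = 11001011 = 203

203


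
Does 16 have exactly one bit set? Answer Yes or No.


0b10000. Only one bit set => Yes

Yes


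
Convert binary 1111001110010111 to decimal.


1111001110010111 in decimal = 62359

62359


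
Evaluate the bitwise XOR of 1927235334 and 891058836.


0b1110010110111110100011100000110 ^ 0b110101000111000111101010010100 = 0b1000111110000110011110110010010 = 1203977618

1203977618


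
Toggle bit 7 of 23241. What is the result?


23241 ^ (1 << 7) = 23241 ^ 128 = 23113

23113


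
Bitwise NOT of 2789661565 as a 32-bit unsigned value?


~0b10100110010001101101101101111101 = 0b1011001101110010010010010000010 = 1505305730 (32-bit unsigned)

1505305730


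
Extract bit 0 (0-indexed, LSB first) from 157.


0b10011101, position 0 = 1

1


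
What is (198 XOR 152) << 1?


Step 1: 198 ^ 152 = 94
Step 2: 94 << 1 = 188

188


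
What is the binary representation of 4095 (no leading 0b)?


4095 = 111111111111 in binary

111111111111


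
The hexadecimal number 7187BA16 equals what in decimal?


7187BA16 hex = 1904720406 decimal

1904720406


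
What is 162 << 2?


0b10100010 << 2 = 0b1010001000 = 648

648


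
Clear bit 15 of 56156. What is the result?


56156 & ~(1 << 15) = 23388

23388


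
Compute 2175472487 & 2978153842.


0b10000001101010110001001101100111 & 0b10110001100000110000010101110010 = 0b10000001100000110000000101100010 = 2172846434

2172846434


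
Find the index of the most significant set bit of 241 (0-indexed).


0b11110001. Highest set bit at position 7

7


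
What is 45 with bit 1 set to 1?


45 | (1 << 1) = 45 | 2 = 47

47


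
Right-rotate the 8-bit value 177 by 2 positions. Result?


Rotate 0b10110001 right by 2 (8-bit) = 0b1101100 = 108

108


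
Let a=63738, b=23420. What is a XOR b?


63738 ^ 23420 = 41862

41862


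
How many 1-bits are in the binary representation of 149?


0b10010101 has 4 set bits

4


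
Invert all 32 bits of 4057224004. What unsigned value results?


4057224004 ^ 4294967295 = 237743291

237743291


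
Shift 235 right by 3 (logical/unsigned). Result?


0b11101011 >> 3 = 0b11101 = 29

29


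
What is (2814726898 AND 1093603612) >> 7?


Step 1: 2814726898 & 1093603612 = 17109008
Step 2: 17109008 >> 7 = 133664

133664


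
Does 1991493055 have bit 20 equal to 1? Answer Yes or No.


0b1110110101100111100010110111111, bit 20 = 1. Yes

Yes


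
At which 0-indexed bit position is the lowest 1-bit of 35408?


0b1000101001010000. Lowest set bit at position 4

4


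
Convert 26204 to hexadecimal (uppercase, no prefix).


26204 = 665C hex

665C


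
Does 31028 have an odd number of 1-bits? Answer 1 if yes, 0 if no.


0b111100100110100 has 8 ones => parity 0

0


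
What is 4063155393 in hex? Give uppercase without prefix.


4063155393 = F22ED4C1 hex

F22ED4C1


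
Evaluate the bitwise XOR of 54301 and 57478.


0b1101010000011101 ^ 0b1110000010000110 = 0b11010010011011 = 13467

13467


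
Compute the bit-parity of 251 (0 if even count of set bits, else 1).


0b11111011 has 7 ones => parity 1

1


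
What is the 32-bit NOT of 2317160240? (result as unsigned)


~0b10001010000111010000111100110000 = 0b1110101111000101111000011001111 = 1977807055 (32-bit unsigned)

1977807055


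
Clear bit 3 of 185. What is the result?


185 & ~(1 << 3) = 177

177


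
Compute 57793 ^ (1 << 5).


57793 ^ (1 << 5) = 57793 ^ 32 = 57825

57825


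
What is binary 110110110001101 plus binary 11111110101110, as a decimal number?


110110110001101 + 11111110101110 = 1010110100111011 = 44347

44347


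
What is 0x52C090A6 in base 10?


52C090A6 hex = 1388351654 decimal

1388351654


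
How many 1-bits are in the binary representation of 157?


0b10011101 has 5 set bits

5


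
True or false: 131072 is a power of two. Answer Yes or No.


0b100000000000000000. Only one bit set => Yes

Yes


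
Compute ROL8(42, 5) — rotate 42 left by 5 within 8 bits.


Rotate 0b101010 left by 5 (8-bit) = 0b1000101 = 69

69


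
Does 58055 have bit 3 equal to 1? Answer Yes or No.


0b1110001011000111, bit 3 = 0. No

No


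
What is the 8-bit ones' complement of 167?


167 ^ 255 = 88

88


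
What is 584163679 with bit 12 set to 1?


584163679 | (1 << 12) = 584163679 | 4096 = 584167775

584167775


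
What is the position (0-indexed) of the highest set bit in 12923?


0b11001001111011. Highest set bit at position 13

13


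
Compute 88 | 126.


0b1011000 | 0b1111110 = 0b1111110 = 126

126


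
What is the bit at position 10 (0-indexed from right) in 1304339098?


0b1001101101111101010001010011010, position 10 = 0

0


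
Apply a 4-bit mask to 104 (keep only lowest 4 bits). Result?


104 & 15 = 8

8


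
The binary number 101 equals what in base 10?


101 in decimal = 5

5


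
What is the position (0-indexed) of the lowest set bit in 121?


0b1111001. Lowest set bit at position 0

0


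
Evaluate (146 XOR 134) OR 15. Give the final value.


Step 1: 146 ^ 134 = 20
Step 2: 20 | 15 = 31

31


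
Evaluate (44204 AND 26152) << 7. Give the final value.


Step 1: 44204 & 26152 = 9256
Step 2: 9256 << 7 = 1184768

1184768


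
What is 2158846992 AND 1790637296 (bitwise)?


0b10000000101011010110010000010000 & 0b1101010101110101111010011110000 = 0b101010000110010000010000 = 11035664

11035664


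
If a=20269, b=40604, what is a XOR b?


20269 ^ 40604 = 53681

53681


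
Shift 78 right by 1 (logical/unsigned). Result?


0b1001110 >> 1 = 0b100111 = 39

39


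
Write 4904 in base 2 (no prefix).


4904 = 1001100101000 in binary

1001100101000


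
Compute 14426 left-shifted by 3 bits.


0b11100001011010 << 3 = 0b11100001011010000 = 115408

115408


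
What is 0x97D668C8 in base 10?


97D668C8 hex = 2547411144 decimal

2547411144


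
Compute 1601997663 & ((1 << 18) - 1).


1601997663 & 262143 = 35679

35679


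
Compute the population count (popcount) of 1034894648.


0b111101101011110011110100111000 has 19 set bits

19


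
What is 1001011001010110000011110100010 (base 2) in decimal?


1001011001010110000011110100010 in decimal = 1261111202

1261111202


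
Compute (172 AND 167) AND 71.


Step 1: 172 & 167 = 164
Step 2: 164 & 71 = 4

4


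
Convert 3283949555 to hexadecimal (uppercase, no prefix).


3283949555 = C3BD17F3 hex

C3BD17F3


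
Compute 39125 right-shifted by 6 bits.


0b1001100011010101 >> 6 = 0b1001100011 = 611

611


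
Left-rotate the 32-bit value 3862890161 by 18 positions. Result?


Rotate 0b11100110001111110000011010110001 left by 18 (32-bit) = 0b11010110001111001100011111100 = 449288444

449288444


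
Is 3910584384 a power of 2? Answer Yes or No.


0b11101001000101101100100001000000. Multiple bits set => No

No


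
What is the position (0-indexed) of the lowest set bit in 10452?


0b10100011010100. Lowest set bit at position 2

2


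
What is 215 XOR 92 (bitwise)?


0b11010111 ^ 0b1011100 = 0b10001011 = 139

139


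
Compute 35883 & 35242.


0b1000110000101011 & 0b1000100110101010 = 0b1000100000101010 = 34858

34858


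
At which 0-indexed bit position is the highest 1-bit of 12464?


0b11000010110000. Highest set bit at position 13

13


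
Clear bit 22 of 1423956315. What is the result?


1423956315 & ~(1 << 22) = 1419762011

1419762011


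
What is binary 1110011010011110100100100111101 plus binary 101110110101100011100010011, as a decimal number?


1110011010011110100100100111101 + 101110110101100011100010011 = 1111001001010100001000001010000 = 2032799824

2032799824


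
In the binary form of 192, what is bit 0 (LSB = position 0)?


0b11000000, position 0 = 0

0


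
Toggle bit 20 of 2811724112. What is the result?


2811724112 ^ (1 << 20) = 2811724112 ^ 1048576 = 2810675536

2810675536


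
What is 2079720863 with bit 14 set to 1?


2079720863 | (1 << 14) = 2079720863 | 16384 = 2079737247

2079737247


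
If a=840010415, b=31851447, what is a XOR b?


840010415 ^ 31851447 = 871860504

871860504


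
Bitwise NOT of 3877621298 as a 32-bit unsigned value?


~0b11100111000111111100111000110010 = 0b11000111000000011000111001101 = 417345997 (32-bit unsigned)

417345997


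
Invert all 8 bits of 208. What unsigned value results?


208 ^ 255 = 47

47


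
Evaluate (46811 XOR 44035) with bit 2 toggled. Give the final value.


Step 1: 46811 ^ 44035 = 6872
Step 2: 6872 ^ (1 << 2) = 6872 ^ 4 = 6876

6876


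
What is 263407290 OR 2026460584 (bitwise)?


0b1111101100110100011010111010 | 0b1111000110010010101010110101000 = 0b1111111111110110101011110111010 = 2147178426

2147178426


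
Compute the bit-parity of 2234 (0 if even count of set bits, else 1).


0b100010111010 has 6 ones => parity 0

0


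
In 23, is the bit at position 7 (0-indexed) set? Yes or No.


0b10111, bit 7 = 0. No

No


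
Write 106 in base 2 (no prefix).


106 = 1101010 in binary

1101010


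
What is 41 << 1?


0b101001 << 1 = 0b1010010 = 82

82


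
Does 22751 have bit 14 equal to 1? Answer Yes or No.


0b101100011011111, bit 14 = 1. Yes

Yes


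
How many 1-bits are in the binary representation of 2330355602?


0b10001010111001100110011110010010 has 16 set bits

16


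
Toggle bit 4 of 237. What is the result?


237 ^ (1 << 4) = 237 ^ 16 = 253

253


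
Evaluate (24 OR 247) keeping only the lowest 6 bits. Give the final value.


Step 1: 24 | 247 = 255
Step 2: 255 & 63 = 63

63


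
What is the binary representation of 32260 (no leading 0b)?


32260 = 111111000000100 in binary

111111000000100


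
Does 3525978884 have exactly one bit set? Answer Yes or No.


0b11010010001010100010101100000100. Multiple bits set => No

No


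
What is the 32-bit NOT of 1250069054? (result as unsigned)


~0b1001010100000101000101000111110 = 0b10110101011111010111010111000001 = 3044898241 (32-bit unsigned)

3044898241


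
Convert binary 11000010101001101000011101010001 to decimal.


11000010101001101000011101010001 in decimal = 3265693521

3265693521


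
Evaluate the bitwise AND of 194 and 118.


0b11000010 & 0b1110110 = 0b1000010 = 66

66


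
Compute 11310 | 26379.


0b10110000101110 | 0b110011100001011 = 0b110111100101111 = 28463

28463


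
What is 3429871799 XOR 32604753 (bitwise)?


0b11001100011011111011000010110111 ^ 0b1111100011000001001010001 = 0b11001101100111100011001011100110 = 3449696998

3449696998


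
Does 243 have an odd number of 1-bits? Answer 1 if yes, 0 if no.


0b11110011 has 6 ones => parity 0

0


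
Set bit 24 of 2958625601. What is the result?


2958625601 | (1 << 24) = 2958625601 | 16777216 = 2975402817

2975402817


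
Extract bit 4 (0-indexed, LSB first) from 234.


0b11101010, position 4 = 0

0


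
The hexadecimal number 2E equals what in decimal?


2E hex = 46 decimal

46


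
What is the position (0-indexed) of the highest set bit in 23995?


0b101110110111011. Highest set bit at position 14

14


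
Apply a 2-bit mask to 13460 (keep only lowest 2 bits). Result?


13460 & 3 = 0

0


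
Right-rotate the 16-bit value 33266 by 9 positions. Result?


Rotate 0b1000000111110010 right by 9 (16-bit) = 0b1111100101000000 = 63808

63808


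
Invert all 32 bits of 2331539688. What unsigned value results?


2331539688 ^ 4294967295 = 1963427607

1963427607


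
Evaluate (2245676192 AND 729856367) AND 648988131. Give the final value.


Step 1: 2245676192 & 729856367 = 25167904
Step 2: 25167904 & 648988131 = 8388640

8388640


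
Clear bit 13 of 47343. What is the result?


47343 & ~(1 << 13) = 39151

39151


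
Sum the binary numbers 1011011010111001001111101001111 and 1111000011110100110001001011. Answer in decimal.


1011011010111001001111101001111 + 1111000011110100110001001011 = 1101010011010111110101110011010 = 1785457562

1785457562


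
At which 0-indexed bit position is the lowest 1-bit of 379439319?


0b10110100111011100100011010111. Lowest set bit at position 0

0


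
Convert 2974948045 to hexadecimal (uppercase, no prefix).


2974948045 = B1521ACD hex

B1521ACD


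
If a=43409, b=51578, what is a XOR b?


43409 ^ 51578 = 24811

24811


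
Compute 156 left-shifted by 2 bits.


0b10011100 << 2 = 0b1001110000 = 624

624


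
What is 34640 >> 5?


0b1000011101010000 >> 5 = 0b10000111010 = 1082

1082


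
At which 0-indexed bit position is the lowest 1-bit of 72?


0b1001000. Lowest set bit at position 3

3


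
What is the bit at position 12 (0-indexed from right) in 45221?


0b1011000010100101, position 12 = 1

1


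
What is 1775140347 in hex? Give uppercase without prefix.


1775140347 = 69CE7DFB hex

69CE7DFB


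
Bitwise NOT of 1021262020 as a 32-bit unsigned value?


~0b111100110111110011100011000100 = 0b11000011001000001100011100111011 = 3273705275 (32-bit unsigned)

3273705275


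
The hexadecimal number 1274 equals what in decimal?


1274 hex = 4724 decimal

4724


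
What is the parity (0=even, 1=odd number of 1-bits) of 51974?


0b1100101100000110 has 7 ones => parity 1

1


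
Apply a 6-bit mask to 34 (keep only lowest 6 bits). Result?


34 & 63 = 34

34


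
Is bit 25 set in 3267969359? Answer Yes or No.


0b11000010110010010100000101001111, bit 25 = 1. Yes

Yes


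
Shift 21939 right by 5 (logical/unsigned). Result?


0b101010110110011 >> 5 = 0b1010101101 = 685

685


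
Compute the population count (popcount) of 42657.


0b1010011010100001 has 7 set bits

7


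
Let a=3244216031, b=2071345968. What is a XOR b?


3244216031 ^ 2071345968 = 3123246575

3123246575


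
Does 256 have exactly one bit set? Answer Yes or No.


0b100000000. Only one bit set => Yes

Yes


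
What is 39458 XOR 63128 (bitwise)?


0b1001101000100010 ^ 0b1111011010011000 = 0b110110010111010 = 27834

27834


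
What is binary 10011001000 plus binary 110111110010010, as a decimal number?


10011001000 + 110111110010010 = 111010001011010 = 29786

29786


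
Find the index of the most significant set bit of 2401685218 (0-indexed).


0b10001111001001101100111011100010. Highest set bit at position 31

31


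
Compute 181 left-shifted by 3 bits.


0b10110101 << 3 = 0b10110101000 = 1448

1448


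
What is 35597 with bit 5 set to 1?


35597 | (1 << 5) = 35597 | 32 = 35629

35629


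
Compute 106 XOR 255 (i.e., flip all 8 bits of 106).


106 ^ 255 = 149

149


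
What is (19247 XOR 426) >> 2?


Step 1: 19247 ^ 426 = 19077
Step 2: 19077 >> 2 = 4769

4769


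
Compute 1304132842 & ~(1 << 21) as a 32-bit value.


1304132842 & ~(1 << 21) = 1302035690

1302035690


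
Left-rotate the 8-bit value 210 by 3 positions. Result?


Rotate 0b11010010 left by 3 (8-bit) = 0b10010110 = 150

150


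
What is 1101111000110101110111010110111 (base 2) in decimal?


1101111000110101110111010110111 in decimal = 1864036023

1864036023


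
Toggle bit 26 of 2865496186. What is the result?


2865496186 ^ (1 << 26) = 2865496186 ^ 67108864 = 2932605050

2932605050


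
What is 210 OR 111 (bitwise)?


0b11010010 | 0b1101111 = 0b11111111 = 255

255


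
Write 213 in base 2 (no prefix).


213 = 11010101 in binary

11010101


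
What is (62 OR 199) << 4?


Step 1: 62 | 199 = 255
Step 2: 255 << 4 = 4080

4080


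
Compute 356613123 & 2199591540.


0b10101010000010111110000000011 & 0b10000011000110110001101001110100 = 0b1000000010001100000000000 = 16848896

16848896


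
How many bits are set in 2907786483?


0b10101101010100010100110011110011 has 17 set bits

17


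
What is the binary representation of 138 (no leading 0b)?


138 = 10001010 in binary

10001010


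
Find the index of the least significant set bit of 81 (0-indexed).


0b1010001. Lowest set bit at position 0

0


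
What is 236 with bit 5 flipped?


236 ^ (1 << 5) = 236 ^ 32 = 204

204


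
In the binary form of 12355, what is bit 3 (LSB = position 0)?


0b11000001000011, position 3 = 0

0


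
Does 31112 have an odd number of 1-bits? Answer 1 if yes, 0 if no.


0b111100110001000 has 7 ones => parity 1

1


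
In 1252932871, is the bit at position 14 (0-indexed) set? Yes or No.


0b1001010101011100011110100000111, bit 14 = 0. No

No


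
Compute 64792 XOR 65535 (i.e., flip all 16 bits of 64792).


64792 ^ 65535 = 743

743


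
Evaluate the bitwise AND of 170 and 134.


0b10101010 & 0b10000110 = 0b10000010 = 130

130


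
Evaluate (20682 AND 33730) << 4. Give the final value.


Step 1: 20682 & 33730 = 194
Step 2: 194 << 4 = 3104

3104


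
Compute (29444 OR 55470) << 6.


Step 1: 29444 | 55470 = 64430
Step 2: 64430 << 6 = 4123520

4123520


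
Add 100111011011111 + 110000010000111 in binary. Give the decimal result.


100111011011111 + 110000010000111 = 1010111101100110 = 44902

44902


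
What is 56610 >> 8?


0b1101110100100010 >> 8 = 0b11011101 = 221

221


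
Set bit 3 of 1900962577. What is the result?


1900962577 | (1 << 3) = 1900962577 | 8 = 1900962585

1900962585


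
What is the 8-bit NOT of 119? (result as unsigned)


~0b1110111 = 0b10001000 = 136 (8-bit unsigned)

136


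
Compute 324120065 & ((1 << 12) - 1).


324120065 & 4095 = 3585

3585


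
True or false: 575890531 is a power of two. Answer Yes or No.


0b100010010100110110010001100011. Multiple bits set => No

No


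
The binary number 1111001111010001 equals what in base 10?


1111001111010001 in decimal = 62417

62417


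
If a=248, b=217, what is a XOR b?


248 ^ 217 = 33

33


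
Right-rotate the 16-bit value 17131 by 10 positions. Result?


Rotate 0b100001011101011 right by 10 (16-bit) = 0b1011101011010000 = 47824

47824


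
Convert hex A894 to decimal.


A894 hex = 43156 decimal

43156


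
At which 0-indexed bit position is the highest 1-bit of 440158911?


0b11010001111000100101010111111. Highest set bit at position 28

28


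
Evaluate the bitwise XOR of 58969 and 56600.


0b1110011001011001 ^ 0b1101110100011000 = 0b11101101000001 = 15169

15169


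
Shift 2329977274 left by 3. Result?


0b10001010111000001010000110111010 << 3 = 0b10001010111000001010000110111010000 = 18639818192

18639818192


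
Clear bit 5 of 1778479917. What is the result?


1778479917 & ~(1 << 5) = 1778479885

1778479885


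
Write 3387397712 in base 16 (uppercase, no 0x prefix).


3387397712 = C9E79650 hex

C9E79650


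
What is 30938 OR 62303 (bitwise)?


0b111100011011010 | 0b1111001101011111 = 0b1111101111011111 = 64479

64479


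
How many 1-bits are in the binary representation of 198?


0b11000110 has 4 set bits

4


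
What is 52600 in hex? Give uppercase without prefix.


52600 = CD78 hex

CD78


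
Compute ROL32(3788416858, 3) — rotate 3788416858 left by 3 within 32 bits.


Rotate 0b11100001110011101010011101011010 left by 3 (32-bit) = 0b1110011101010011101011010111 = 242563799

242563799


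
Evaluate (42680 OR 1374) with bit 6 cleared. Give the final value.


Step 1: 42680 | 1374 = 43006
Step 2: 43006 & ~(1 << 6) = 42942

42942


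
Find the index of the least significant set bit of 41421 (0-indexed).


0b1010000111001101. Lowest set bit at position 0

0


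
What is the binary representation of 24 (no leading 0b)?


24 = 11000 in binary

11000


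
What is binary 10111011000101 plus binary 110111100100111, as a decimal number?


10111011000101 + 110111100100111 = 1001110111101100 = 40428

40428


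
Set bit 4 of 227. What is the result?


227 | (1 << 4) = 227 | 16 = 243

243


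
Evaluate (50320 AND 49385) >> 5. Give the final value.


Step 1: 50320 & 49385 = 49280
Step 2: 49280 >> 5 = 1540

1540


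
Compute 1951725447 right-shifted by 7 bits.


0b1110100010101001111011110000111 >> 7 = 0b111010001010100111101111 = 15247855

15247855


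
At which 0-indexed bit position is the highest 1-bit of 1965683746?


0b1110101001010011111010000100010. Highest set bit at position 30

30


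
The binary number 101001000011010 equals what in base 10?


101001000011010 in decimal = 21018

21018


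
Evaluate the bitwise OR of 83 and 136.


0b1010011 | 0b10001000 = 0b11011011 = 219

219


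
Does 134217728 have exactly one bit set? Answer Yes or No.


0b1000000000000000000000000000. Only one bit set => Yes

Yes


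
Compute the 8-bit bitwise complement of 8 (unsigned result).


~0b1000 = 0b11110111 = 247 (8-bit unsigned)

247


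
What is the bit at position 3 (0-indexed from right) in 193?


0b11000001, position 3 = 0

0


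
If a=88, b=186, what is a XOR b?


88 ^ 186 = 226

226


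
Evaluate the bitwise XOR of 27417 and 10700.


0b110101100011001 ^ 0b10100111001100 = 0b100001011010101 = 17109

17109


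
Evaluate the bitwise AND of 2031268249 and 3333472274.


0b1111001000100101011000110011001 & 0b11000110101100001100000000010010 = 0b1000000000100001000000000010000 = 1074823184

1074823184


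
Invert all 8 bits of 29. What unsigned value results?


29 ^ 255 = 226

226


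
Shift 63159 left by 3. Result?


0b1111011010110111 << 3 = 0b1111011010110111000 = 505272

505272


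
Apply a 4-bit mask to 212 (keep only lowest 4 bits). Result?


212 & 15 = 4

4


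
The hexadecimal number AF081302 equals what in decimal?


AF081302 hex = 2936541954 decimal

2936541954


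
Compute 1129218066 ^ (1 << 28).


1129218066 ^ (1 << 28) = 1129218066 ^ 268435456 = 1397653522

1397653522


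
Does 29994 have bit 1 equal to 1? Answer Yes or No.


0b111010100101010, bit 1 = 1. Yes

Yes


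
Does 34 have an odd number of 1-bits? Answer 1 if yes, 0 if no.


0b100010 has 2 ones => parity 0

0


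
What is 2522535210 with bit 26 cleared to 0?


2522535210 & ~(1 << 26) = 2455426346

2455426346


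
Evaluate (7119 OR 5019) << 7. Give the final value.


Step 1: 7119 | 5019 = 7135
Step 2: 7135 << 7 = 913280

913280


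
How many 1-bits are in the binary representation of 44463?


0b1010110110101111 has 11 set bits

11


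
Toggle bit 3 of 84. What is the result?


84 ^ (1 << 3) = 84 ^ 8 = 92

92


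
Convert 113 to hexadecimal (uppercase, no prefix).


113 = 71 hex

71


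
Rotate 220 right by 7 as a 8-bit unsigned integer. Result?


Rotate 0b11011100 right by 7 (8-bit) = 0b10111001 = 185

185


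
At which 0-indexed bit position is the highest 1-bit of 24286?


0b101111011011110. Highest set bit at position 14

14


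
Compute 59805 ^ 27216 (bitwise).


0b1110100110011101 ^ 0b110101001010000 = 0b1000001111001101 = 33741

33741


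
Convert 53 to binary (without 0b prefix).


53 = 110101 in binary

110101


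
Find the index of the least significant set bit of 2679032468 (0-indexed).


0b10011111101011101100101010010100. Lowest set bit at position 2

2


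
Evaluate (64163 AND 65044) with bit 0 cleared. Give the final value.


Step 1: 64163 & 65044 = 64000
Step 2: 64000 & ~(1 << 0) = 64000

64000


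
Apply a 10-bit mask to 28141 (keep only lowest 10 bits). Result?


28141 & 1023 = 493

493


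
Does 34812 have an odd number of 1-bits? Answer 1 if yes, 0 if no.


0b1000011111111100 has 10 ones => parity 0

0


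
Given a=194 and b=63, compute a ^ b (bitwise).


194 ^ 63 = 253

253


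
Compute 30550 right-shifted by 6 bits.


0b111011101010110 >> 6 = 0b111011101 = 477

477


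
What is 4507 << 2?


0b1000110011011 << 2 = 0b100011001101100 = 18028

18028


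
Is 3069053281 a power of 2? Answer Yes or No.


0b10110110111011100000100101100001. Multiple bits set => No

No


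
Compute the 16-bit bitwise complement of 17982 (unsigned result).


~0b100011000111110 = 0b1011100111000001 = 47553 (16-bit unsigned)

47553


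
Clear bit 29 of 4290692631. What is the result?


4290692631 & ~(1 << 29) = 3753821719

3753821719


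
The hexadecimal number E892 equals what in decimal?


E892 hex = 59538 decimal

59538


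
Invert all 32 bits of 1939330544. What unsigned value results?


1939330544 ^ 4294967295 = 2355636751

2355636751


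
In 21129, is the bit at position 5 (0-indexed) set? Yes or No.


0b101001010001001, bit 5 = 0. No

No


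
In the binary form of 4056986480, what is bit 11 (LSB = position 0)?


0b11110001110100001011001101110000, position 11 = 0

0


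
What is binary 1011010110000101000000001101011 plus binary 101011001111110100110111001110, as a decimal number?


1011010110000101000000001101011 + 101011001111110100110111001110 = 10000110000000011100111000111001 = 2248265273

2248265273


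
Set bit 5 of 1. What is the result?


1 | (1 << 5) = 1 | 32 = 33

33


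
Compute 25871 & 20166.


0b110010100001111 & 0b100111011000110 = 0b100010000000110 = 17414

17414


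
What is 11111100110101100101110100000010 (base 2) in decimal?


11111100110101100101110100000010 in decimal = 4241906946

4241906946


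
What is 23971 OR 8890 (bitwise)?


0b101110110100011 | 0b10001010111010 = 0b111111110111011 = 32699

32699


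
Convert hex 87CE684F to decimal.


87CE684F hex = 2278451279 decimal

2278451279


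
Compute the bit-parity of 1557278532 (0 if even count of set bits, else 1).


0b1011100110100100010111101000100 has 15 ones => parity 1

1


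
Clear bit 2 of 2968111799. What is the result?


2968111799 & ~(1 << 2) = 2968111795

2968111795


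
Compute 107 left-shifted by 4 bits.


0b1101011 << 4 = 0b11010110000 = 1712

1712


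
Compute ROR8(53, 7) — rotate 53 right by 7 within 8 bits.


Rotate 0b110101 right by 7 (8-bit) = 0b1101010 = 106

106


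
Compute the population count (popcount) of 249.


0b11111001 has 6 set bits

6


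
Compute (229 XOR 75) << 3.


Step 1: 229 ^ 75 = 174
Step 2: 174 << 3 = 1392

1392


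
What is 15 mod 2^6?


15 & 63 = 15

15


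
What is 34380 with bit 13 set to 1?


34380 | (1 << 13) = 34380 | 8192 = 42572

42572


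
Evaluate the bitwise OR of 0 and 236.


0b0 | 0b11101100 = 0b11101100 = 236

236


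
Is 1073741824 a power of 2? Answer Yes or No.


0b1000000000000000000000000000000. Only one bit set => Yes

Yes


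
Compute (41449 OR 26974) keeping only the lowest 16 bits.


Step 1: 41449 | 26974 = 59903
Step 2: 59903 & 65535 = 59903

59903


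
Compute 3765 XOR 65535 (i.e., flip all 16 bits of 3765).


3765 ^ 65535 = 61770

61770


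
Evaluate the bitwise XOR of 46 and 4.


0b101110 ^ 0b100 = 0b101010 = 42

42


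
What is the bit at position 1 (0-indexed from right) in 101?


0b1100101, position 1 = 0

0


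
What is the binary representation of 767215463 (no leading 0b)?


767215463 = 101101101110101100011101100111 in binary

101101101110101100011101100111


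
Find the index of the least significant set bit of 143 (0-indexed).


0b10001111. Lowest set bit at position 0

0


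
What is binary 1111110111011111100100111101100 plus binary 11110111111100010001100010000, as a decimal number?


1111110111011111100100111101100 + 11110111111100010001100010000 = 10011101111011011110110011111100 = 2649615612

2649615612


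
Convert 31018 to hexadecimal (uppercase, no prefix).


31018 = 792A hex

792A


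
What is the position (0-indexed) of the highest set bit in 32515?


0b111111100000011. Highest set bit at position 14

14


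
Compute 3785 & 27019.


0b111011001001 & 0b110100110001011 = 0b100010001001 = 2185

2185


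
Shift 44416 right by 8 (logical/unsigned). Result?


0b1010110110000000 >> 8 = 0b10101101 = 173

173


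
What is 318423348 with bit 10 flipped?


318423348 ^ (1 << 10) = 318423348 ^ 1024 = 318424372

318424372


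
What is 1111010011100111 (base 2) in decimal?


1111010011100111 in decimal = 62695

62695


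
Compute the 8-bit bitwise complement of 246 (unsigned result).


~0b11110110 = 0b1001 = 9 (8-bit unsigned)

9


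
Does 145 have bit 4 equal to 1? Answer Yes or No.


0b10010001, bit 4 = 1. Yes

Yes


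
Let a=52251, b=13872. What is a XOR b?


52251 ^ 13872 = 64043

64043


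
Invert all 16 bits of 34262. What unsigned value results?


34262 ^ 65535 = 31273

31273


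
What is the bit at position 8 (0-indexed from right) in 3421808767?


0b11001011111101001010100001111111, position 8 = 0

0


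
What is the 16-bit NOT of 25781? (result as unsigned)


~0b110010010110101 = 0b1001101101001010 = 39754 (16-bit unsigned)

39754


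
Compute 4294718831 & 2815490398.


0b11111111111111000011010101101111 & 0b10100111110100001111100101011110 = 0b10100111110100000011000101001110 = 2815439182

2815439182


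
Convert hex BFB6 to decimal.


BFB6 hex = 49078 decimal

49078


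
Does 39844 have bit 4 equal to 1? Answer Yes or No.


0b1001101110100100, bit 4 = 0. No

No


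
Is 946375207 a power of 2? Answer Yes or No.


0b111000011010001000101000100111. Multiple bits set => No

No


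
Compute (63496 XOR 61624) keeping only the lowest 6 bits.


Step 1: 63496 ^ 61624 = 2224
Step 2: 2224 & 63 = 48

48


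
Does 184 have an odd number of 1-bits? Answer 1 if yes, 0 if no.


0b10111000 has 4 ones => parity 0

0


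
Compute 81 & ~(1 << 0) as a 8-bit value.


81 & ~(1 << 0) = 80

80


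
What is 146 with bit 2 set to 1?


146 | (1 << 2) = 146 | 4 = 150

150


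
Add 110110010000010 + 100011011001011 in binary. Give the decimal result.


110110010000010 + 100011011001011 = 1011001101001101 = 45901

45901


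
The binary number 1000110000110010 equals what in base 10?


1000110000110010 in decimal = 35890

35890


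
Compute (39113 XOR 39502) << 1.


Step 1: 39113 ^ 39502 = 647
Step 2: 647 << 1 = 1294

1294


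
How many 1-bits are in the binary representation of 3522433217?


0b11010001111101000001000011000001 has 13 set bits

13


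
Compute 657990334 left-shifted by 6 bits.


0b100111001110000010001010111110 << 6 = 0b100111001110000010001010111110000000 = 42111381376

42111381376


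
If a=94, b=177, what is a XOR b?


94 ^ 177 = 239

239


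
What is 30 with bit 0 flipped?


30 ^ (1 << 0) = 30 ^ 1 = 31

31


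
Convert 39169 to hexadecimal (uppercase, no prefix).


39169 = 9901 hex

9901


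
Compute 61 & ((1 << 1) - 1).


61 & 1 = 1

1


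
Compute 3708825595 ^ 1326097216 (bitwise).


0b11011101000100000010111111111011 ^ 0b1001111000010101010001101000000 = 0b10010010000110101000110010111011 = 2451213499

2451213499


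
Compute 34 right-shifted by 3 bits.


0b100010 >> 3 = 0b100 = 4

4


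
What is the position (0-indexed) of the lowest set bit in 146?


0b10010010. Lowest set bit at position 1

1


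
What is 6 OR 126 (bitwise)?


0b110 | 0b1111110 = 0b1111110 = 126

126


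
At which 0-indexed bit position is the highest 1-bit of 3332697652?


0b11000110101001001110111000110100. Highest set bit at position 31

31


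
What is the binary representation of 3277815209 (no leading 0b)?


3277815209 = 11000011010111110111110110101001 in binary

11000011010111110111110110101001


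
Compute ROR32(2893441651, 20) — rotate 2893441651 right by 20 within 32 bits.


Rotate 0b10101100011101100110101001110011 right by 20 (32-bit) = 0b1100110101001110011101011000111 = 1722235591

1722235591


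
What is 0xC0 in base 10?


C0 hex = 192 decimal

192


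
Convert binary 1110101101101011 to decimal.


1110101101101011 in decimal = 60267

60267


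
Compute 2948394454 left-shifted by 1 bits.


0b10101111101111001110110111010110 << 1 = 0b101011111011110011101101110101100 = 5896788908

5896788908


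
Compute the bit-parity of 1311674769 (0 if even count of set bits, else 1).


0b1001110001011101001000110010001 has 14 ones => parity 0

0


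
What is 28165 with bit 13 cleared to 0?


28165 & ~(1 << 13) = 19973

19973


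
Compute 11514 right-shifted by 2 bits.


0b10110011111010 >> 2 = 0b101100111110 = 2878

2878


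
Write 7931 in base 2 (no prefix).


7931 = 1111011111011 in binary

1111011111011


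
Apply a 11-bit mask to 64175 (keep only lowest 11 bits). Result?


64175 & 2047 = 687

687


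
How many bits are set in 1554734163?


0b1011100101010110101110001010011 has 17 set bits

17


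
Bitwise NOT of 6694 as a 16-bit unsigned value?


~0b1101000100110 = 0b1110010111011001 = 58841 (16-bit unsigned)

58841


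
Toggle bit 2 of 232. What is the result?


232 ^ (1 << 2) = 232 ^ 4 = 236

236


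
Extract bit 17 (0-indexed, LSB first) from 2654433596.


0b10011110001101110111000100111100, position 17 = 1

1


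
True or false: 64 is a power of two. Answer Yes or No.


0b1000000. Only one bit set => Yes

Yes
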